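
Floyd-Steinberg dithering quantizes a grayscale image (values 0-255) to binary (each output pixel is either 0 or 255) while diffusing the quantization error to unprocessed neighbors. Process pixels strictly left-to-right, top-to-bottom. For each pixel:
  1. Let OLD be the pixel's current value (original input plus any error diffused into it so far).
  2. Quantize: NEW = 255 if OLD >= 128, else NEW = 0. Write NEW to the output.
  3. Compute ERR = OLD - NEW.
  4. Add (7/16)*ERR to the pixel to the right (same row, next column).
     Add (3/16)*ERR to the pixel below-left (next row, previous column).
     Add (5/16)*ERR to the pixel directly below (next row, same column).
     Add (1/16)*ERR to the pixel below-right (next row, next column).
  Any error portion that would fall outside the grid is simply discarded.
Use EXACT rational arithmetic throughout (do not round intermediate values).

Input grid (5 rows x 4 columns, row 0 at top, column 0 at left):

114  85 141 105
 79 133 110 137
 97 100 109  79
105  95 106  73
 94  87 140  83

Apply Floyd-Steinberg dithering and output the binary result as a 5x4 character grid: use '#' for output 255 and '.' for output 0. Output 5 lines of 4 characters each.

Answer: .#.#
.#.#
.#..
..#.
#.#.

Derivation:
(0,0): OLD=114 → NEW=0, ERR=114
(0,1): OLD=1079/8 → NEW=255, ERR=-961/8
(0,2): OLD=11321/128 → NEW=0, ERR=11321/128
(0,3): OLD=294287/2048 → NEW=255, ERR=-227953/2048
(1,0): OLD=11789/128 → NEW=0, ERR=11789/128
(1,1): OLD=163291/1024 → NEW=255, ERR=-97829/1024
(1,2): OLD=2210679/32768 → NEW=0, ERR=2210679/32768
(1,3): OLD=71964145/524288 → NEW=255, ERR=-61729295/524288
(2,0): OLD=1767321/16384 → NEW=0, ERR=1767321/16384
(2,1): OLD=71168675/524288 → NEW=255, ERR=-62524765/524288
(2,2): OLD=52282863/1048576 → NEW=0, ERR=52282863/1048576
(2,3): OLD=1144828883/16777216 → NEW=0, ERR=1144828883/16777216
(3,0): OLD=976000905/8388608 → NEW=0, ERR=976000905/8388608
(3,1): OLD=16740366359/134217728 → NEW=0, ERR=16740366359/134217728
(3,2): OLD=389746416873/2147483648 → NEW=255, ERR=-157861913367/2147483648
(3,3): OLD=2242993295839/34359738368 → NEW=0, ERR=2242993295839/34359738368
(4,0): OLD=330164634389/2147483648 → NEW=255, ERR=-217443695851/2147483648
(4,1): OLD=1291345583679/17179869184 → NEW=0, ERR=1291345583679/17179869184
(4,2): OLD=93430212721887/549755813888 → NEW=255, ERR=-46757519819553/549755813888
(4,3): OLD=541799895951561/8796093022208 → NEW=0, ERR=541799895951561/8796093022208
Row 0: .#.#
Row 1: .#.#
Row 2: .#..
Row 3: ..#.
Row 4: #.#.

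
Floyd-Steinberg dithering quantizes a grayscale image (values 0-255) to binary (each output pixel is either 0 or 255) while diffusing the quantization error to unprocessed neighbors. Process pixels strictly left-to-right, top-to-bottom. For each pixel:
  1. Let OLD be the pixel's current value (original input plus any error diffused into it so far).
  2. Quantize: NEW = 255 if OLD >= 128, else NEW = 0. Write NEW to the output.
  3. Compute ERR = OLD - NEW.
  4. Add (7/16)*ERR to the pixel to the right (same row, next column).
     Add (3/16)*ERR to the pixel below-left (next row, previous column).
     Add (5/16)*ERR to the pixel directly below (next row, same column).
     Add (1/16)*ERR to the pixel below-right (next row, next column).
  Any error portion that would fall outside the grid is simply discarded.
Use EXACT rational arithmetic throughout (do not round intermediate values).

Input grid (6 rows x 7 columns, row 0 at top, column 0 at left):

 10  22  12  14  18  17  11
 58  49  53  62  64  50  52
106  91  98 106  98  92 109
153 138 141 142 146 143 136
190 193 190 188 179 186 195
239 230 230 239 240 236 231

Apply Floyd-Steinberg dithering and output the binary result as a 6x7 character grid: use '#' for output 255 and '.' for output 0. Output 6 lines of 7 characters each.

Answer: .......
....#..
#.#..#.
#.###.#
##.#.##
#######

Derivation:
(0,0): OLD=10 → NEW=0, ERR=10
(0,1): OLD=211/8 → NEW=0, ERR=211/8
(0,2): OLD=3013/128 → NEW=0, ERR=3013/128
(0,3): OLD=49763/2048 → NEW=0, ERR=49763/2048
(0,4): OLD=938165/32768 → NEW=0, ERR=938165/32768
(0,5): OLD=15480051/524288 → NEW=0, ERR=15480051/524288
(0,6): OLD=200635045/8388608 → NEW=0, ERR=200635045/8388608
(1,0): OLD=8457/128 → NEW=0, ERR=8457/128
(1,1): OLD=93375/1024 → NEW=0, ERR=93375/1024
(1,2): OLD=3488299/32768 → NEW=0, ERR=3488299/32768
(1,3): OLD=16122703/131072 → NEW=0, ERR=16122703/131072
(1,4): OLD=1122539277/8388608 → NEW=255, ERR=-1016555763/8388608
(1,5): OLD=837737757/67108864 → NEW=0, ERR=837737757/67108864
(1,6): OLD=71705587475/1073741824 → NEW=0, ERR=71705587475/1073741824
(2,0): OLD=2355109/16384 → NEW=255, ERR=-1822811/16384
(2,1): OLD=49760743/524288 → NEW=0, ERR=49760743/524288
(2,2): OLD=1690753141/8388608 → NEW=255, ERR=-448341899/8388608
(2,3): OLD=7045644045/67108864 → NEW=0, ERR=7045644045/67108864
(2,4): OLD=62326006877/536870912 → NEW=0, ERR=62326006877/536870912
(2,5): OLD=2605128706527/17179869184 → NEW=255, ERR=-1775737935393/17179869184
(2,6): OLD=23482434172937/274877906944 → NEW=0, ERR=23482434172937/274877906944
(3,0): OLD=1141089493/8388608 → NEW=255, ERR=-998005547/8388608
(3,1): OLD=6619281073/67108864 → NEW=0, ERR=6619281073/67108864
(3,2): OLD=103652597987/536870912 → NEW=255, ERR=-33249484573/536870912
(3,3): OLD=356783555237/2147483648 → NEW=255, ERR=-190824775003/2147483648
(3,4): OLD=35894619183317/274877906944 → NEW=255, ERR=-34199247087403/274877906944
(3,5): OLD=174912552342223/2199023255552 → NEW=0, ERR=174912552342223/2199023255552
(3,6): OLD=6721465381663889/35184372088832 → NEW=255, ERR=-2250549500988271/35184372088832
(4,0): OLD=183948567899/1073741824 → NEW=255, ERR=-89855597221/1073741824
(4,1): OLD=2889026440351/17179869184 → NEW=255, ERR=-1491840201569/17179869184
(4,2): OLD=33578744731313/274877906944 → NEW=0, ERR=33578744731313/274877906944
(4,3): OLD=410067311920619/2199023255552 → NEW=255, ERR=-150683618245141/2199023255552
(4,4): OLD=2102290240056209/17592186044416 → NEW=0, ERR=2102290240056209/17592186044416
(4,5): OLD=137004606754376401/562949953421312 → NEW=255, ERR=-6547631368058159/562949953421312
(4,6): OLD=1575304088418633735/9007199254740992 → NEW=255, ERR=-721531721540319225/9007199254740992
(5,0): OLD=54031851377229/274877906944 → NEW=255, ERR=-16062014893491/274877906944
(5,1): OLD=428751289239663/2199023255552 → NEW=255, ERR=-131999640926097/2199023255552
(5,2): OLD=3934275741332473/17592186044416 → NEW=255, ERR=-551731699993607/17592186044416
(5,3): OLD=32919481593529277/140737488355328 → NEW=255, ERR=-2968577937079363/140737488355328
(5,4): OLD=2356756176933678783/9007199254740992 → NEW=255, ERR=59920366974725823/9007199254740992
(5,5): OLD=16409296941784117583/72057594037927936 → NEW=255, ERR=-1965389537887506097/72057594037927936
(5,6): OLD=222867775122244895425/1152921504606846976 → NEW=255, ERR=-71127208552501083455/1152921504606846976
Row 0: .......
Row 1: ....#..
Row 2: #.#..#.
Row 3: #.###.#
Row 4: ##.#.##
Row 5: #######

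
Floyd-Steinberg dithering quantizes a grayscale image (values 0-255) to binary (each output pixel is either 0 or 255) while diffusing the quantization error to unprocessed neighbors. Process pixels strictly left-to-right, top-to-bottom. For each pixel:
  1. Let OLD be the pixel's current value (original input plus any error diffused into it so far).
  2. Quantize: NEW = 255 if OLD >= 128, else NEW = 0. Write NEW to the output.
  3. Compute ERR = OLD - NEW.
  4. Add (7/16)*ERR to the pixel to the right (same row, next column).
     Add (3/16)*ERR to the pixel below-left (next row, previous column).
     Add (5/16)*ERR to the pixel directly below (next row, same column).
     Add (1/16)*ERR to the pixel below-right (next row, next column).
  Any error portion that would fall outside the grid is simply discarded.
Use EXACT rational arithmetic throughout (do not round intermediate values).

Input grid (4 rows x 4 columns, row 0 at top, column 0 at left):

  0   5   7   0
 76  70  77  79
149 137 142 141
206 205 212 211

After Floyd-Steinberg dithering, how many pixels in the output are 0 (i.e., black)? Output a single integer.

(0,0): OLD=0 → NEW=0, ERR=0
(0,1): OLD=5 → NEW=0, ERR=5
(0,2): OLD=147/16 → NEW=0, ERR=147/16
(0,3): OLD=1029/256 → NEW=0, ERR=1029/256
(1,0): OLD=1231/16 → NEW=0, ERR=1231/16
(1,1): OLD=13689/128 → NEW=0, ERR=13689/128
(1,2): OLD=523165/4096 → NEW=0, ERR=523165/4096
(1,3): OLD=8959451/65536 → NEW=255, ERR=-7752229/65536
(2,0): OLD=395459/2048 → NEW=255, ERR=-126781/2048
(2,1): OLD=11278369/65536 → NEW=255, ERR=-5433311/65536
(2,2): OLD=17058737/131072 → NEW=255, ERR=-16364623/131072
(2,3): OLD=120365061/2097152 → NEW=0, ERR=120365061/2097152
(3,0): OLD=179421763/1048576 → NEW=255, ERR=-87965117/1048576
(3,1): OLD=1931245757/16777216 → NEW=0, ERR=1931245757/16777216
(3,2): OLD=61451512099/268435456 → NEW=255, ERR=-6999529181/268435456
(3,3): OLD=900760286325/4294967296 → NEW=255, ERR=-194456374155/4294967296
Output grid:
  Row 0: ....  (4 black, running=4)
  Row 1: ...#  (3 black, running=7)
  Row 2: ###.  (1 black, running=8)
  Row 3: #.##  (1 black, running=9)

Answer: 9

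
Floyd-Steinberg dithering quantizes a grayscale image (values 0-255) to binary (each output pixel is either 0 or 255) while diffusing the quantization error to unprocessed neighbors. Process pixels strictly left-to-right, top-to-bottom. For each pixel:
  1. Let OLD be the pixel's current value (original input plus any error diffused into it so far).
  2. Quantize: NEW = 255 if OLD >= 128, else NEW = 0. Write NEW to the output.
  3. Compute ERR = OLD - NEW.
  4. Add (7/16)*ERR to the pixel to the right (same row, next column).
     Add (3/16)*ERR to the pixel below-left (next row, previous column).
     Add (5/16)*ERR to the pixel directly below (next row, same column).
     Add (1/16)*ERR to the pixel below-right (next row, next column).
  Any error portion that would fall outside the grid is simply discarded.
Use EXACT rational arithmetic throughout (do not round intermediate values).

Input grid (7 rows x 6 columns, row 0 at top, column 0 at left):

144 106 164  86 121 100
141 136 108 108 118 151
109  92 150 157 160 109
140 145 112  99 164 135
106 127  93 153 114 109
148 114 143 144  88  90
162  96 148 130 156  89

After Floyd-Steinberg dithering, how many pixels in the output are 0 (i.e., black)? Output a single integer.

(0,0): OLD=144 → NEW=255, ERR=-111
(0,1): OLD=919/16 → NEW=0, ERR=919/16
(0,2): OLD=48417/256 → NEW=255, ERR=-16863/256
(0,3): OLD=234215/4096 → NEW=0, ERR=234215/4096
(0,4): OLD=9569361/65536 → NEW=255, ERR=-7142319/65536
(0,5): OLD=54861367/1048576 → NEW=0, ERR=54861367/1048576
(1,0): OLD=29973/256 → NEW=0, ERR=29973/256
(1,1): OLD=380691/2048 → NEW=255, ERR=-141549/2048
(1,2): OLD=4685071/65536 → NEW=0, ERR=4685071/65536
(1,3): OLD=34758755/262144 → NEW=255, ERR=-32087965/262144
(1,4): OLD=734406089/16777216 → NEW=0, ERR=734406089/16777216
(1,5): OLD=48235072175/268435456 → NEW=255, ERR=-20215969105/268435456
(2,0): OLD=4345985/32768 → NEW=255, ERR=-4009855/32768
(2,1): OLD=39411483/1048576 → NEW=0, ERR=39411483/1048576
(2,2): OLD=2709739793/16777216 → NEW=255, ERR=-1568450287/16777216
(2,3): OLD=12149831113/134217728 → NEW=0, ERR=12149831113/134217728
(2,4): OLD=822538906587/4294967296 → NEW=255, ERR=-272677753893/4294967296
(2,5): OLD=4152409117357/68719476736 → NEW=0, ERR=4152409117357/68719476736
(3,0): OLD=1825467889/16777216 → NEW=0, ERR=1825467889/16777216
(3,1): OLD=24047969181/134217728 → NEW=255, ERR=-10177551459/134217728
(3,2): OLD=74015730023/1073741824 → NEW=0, ERR=74015730023/1073741824
(3,3): OLD=9600085080437/68719476736 → NEW=255, ERR=-7923381487243/68719476736
(3,4): OLD=60859978557525/549755813888 → NEW=0, ERR=60859978557525/549755813888
(3,5): OLD=1744686020096731/8796093022208 → NEW=255, ERR=-498317700566309/8796093022208
(4,0): OLD=270119327871/2147483648 → NEW=0, ERR=270119327871/2147483648
(4,1): OLD=6118072221043/34359738368 → NEW=255, ERR=-2643661062797/34359738368
(4,2): OLD=59947309302633/1099511627776 → NEW=0, ERR=59947309302633/1099511627776
(4,3): OLD=2918317089823341/17592186044416 → NEW=255, ERR=-1567690351502739/17592186044416
(4,4): OLD=25833619589567549/281474976710656 → NEW=0, ERR=25833619589567549/281474976710656
(4,5): OLD=623157173441200267/4503599627370496 → NEW=255, ERR=-525260731538276213/4503599627370496
(5,0): OLD=95042423496713/549755813888 → NEW=255, ERR=-45145309044727/549755813888
(5,1): OLD=1268632136167577/17592186044416 → NEW=0, ERR=1268632136167577/17592186044416
(5,2): OLD=23935252924173603/140737488355328 → NEW=255, ERR=-11952806606435037/140737488355328
(5,3): OLD=448611195681218481/4503599627370496 → NEW=0, ERR=448611195681218481/4503599627370496
(5,4): OLD=1196365660959007729/9007199254740992 → NEW=255, ERR=-1100470148999945231/9007199254740992
(5,5): OLD=841144395310811301/144115188075855872 → NEW=0, ERR=841144395310811301/144115188075855872
(6,0): OLD=42181593188472683/281474976710656 → NEW=255, ERR=-29594525872744597/281474976710656
(6,1): OLD=231843216142251151/4503599627370496 → NEW=0, ERR=231843216142251151/4503599627370496
(6,2): OLD=3011395196870510455/18014398509481984 → NEW=255, ERR=-1582276423047395465/18014398509481984
(6,3): OLD=27233457712391771963/288230376151711744 → NEW=0, ERR=27233457712391771963/288230376151711744
(6,4): OLD=767739981916886530395/4611686018427387904 → NEW=255, ERR=-408239952782097385125/4611686018427387904
(6,5): OLD=3280503607727676529309/73786976294838206464 → NEW=0, ERR=3280503607727676529309/73786976294838206464
Output grid:
  Row 0: #.#.#.  (3 black, running=3)
  Row 1: .#.#.#  (3 black, running=6)
  Row 2: #.#.#.  (3 black, running=9)
  Row 3: .#.#.#  (3 black, running=12)
  Row 4: .#.#.#  (3 black, running=15)
  Row 5: #.#.#.  (3 black, running=18)
  Row 6: #.#.#.  (3 black, running=21)

Answer: 21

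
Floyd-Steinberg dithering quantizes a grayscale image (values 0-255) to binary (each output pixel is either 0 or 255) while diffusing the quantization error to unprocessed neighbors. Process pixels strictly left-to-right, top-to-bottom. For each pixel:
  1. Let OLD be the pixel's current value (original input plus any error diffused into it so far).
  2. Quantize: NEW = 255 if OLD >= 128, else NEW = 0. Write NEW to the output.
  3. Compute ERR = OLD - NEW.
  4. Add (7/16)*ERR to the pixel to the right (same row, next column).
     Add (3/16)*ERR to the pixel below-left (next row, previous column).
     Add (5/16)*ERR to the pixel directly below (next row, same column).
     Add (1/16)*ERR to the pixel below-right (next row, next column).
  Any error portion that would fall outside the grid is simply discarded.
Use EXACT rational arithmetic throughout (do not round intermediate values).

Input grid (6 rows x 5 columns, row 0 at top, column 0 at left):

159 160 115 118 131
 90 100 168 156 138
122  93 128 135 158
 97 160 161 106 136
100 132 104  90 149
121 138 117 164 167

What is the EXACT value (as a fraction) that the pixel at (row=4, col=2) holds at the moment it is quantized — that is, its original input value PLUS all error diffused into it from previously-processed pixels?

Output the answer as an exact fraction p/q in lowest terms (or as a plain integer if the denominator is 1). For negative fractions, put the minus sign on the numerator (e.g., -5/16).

(0,0): OLD=159 → NEW=255, ERR=-96
(0,1): OLD=118 → NEW=0, ERR=118
(0,2): OLD=1333/8 → NEW=255, ERR=-707/8
(0,3): OLD=10155/128 → NEW=0, ERR=10155/128
(0,4): OLD=339373/2048 → NEW=255, ERR=-182867/2048
(1,0): OLD=657/8 → NEW=0, ERR=657/8
(1,1): OLD=9615/64 → NEW=255, ERR=-6705/64
(1,2): OLD=239203/2048 → NEW=0, ERR=239203/2048
(1,3): OLD=1717259/8192 → NEW=255, ERR=-371701/8192
(1,4): OLD=12478609/131072 → NEW=0, ERR=12478609/131072
(2,0): OLD=131093/1024 → NEW=255, ERR=-130027/1024
(2,1): OLD=1040047/32768 → NEW=0, ERR=1040047/32768
(2,2): OLD=85632061/524288 → NEW=255, ERR=-48061379/524288
(2,3): OLD=888067383/8388608 → NEW=0, ERR=888067383/8388608
(2,4): OLD=31035405761/134217728 → NEW=255, ERR=-3190114879/134217728
(3,0): OLD=33171757/524288 → NEW=0, ERR=33171757/524288
(3,1): OLD=723412689/4194304 → NEW=255, ERR=-346134831/4194304
(3,2): OLD=15848710435/134217728 → NEW=0, ERR=15848710435/134217728
(3,3): OLD=48468196589/268435456 → NEW=255, ERR=-19982844691/268435456
(3,4): OLD=440752646885/4294967296 → NEW=0, ERR=440752646885/4294967296
(4,0): OLD=6999352187/67108864 → NEW=0, ERR=6999352187/67108864
(4,1): OLD=382115300291/2147483648 → NEW=255, ERR=-165493029949/2147483648
(4,2): OLD=3026049109373/34359738368 → NEW=0, ERR=3026049109373/34359738368
Target (4,2): original=104, with diffused error = 3026049109373/34359738368

Answer: 3026049109373/34359738368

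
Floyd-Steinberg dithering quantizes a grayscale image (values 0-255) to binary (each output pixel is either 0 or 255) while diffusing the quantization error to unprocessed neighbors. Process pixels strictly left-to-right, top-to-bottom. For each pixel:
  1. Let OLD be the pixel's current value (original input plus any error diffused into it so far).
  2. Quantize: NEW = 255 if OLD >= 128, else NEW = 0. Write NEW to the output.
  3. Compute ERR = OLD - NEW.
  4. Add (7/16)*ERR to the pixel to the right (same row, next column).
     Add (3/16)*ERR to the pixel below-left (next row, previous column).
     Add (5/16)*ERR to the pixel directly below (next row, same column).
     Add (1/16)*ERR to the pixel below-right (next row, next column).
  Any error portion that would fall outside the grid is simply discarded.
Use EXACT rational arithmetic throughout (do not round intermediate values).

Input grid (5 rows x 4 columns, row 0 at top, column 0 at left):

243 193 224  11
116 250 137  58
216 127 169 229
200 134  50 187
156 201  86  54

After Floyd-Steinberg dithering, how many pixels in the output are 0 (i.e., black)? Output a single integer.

Answer: 8

Derivation:
(0,0): OLD=243 → NEW=255, ERR=-12
(0,1): OLD=751/4 → NEW=255, ERR=-269/4
(0,2): OLD=12453/64 → NEW=255, ERR=-3867/64
(0,3): OLD=-15805/1024 → NEW=0, ERR=-15805/1024
(1,0): OLD=6377/64 → NEW=0, ERR=6377/64
(1,1): OLD=133375/512 → NEW=255, ERR=2815/512
(1,2): OLD=1858379/16384 → NEW=0, ERR=1858379/16384
(1,3): OLD=25958653/262144 → NEW=0, ERR=25958653/262144
(2,0): OLD=2032997/8192 → NEW=255, ERR=-55963/8192
(2,1): OLD=40166855/262144 → NEW=255, ERR=-26679865/262144
(2,2): OLD=93758235/524288 → NEW=255, ERR=-39935205/524288
(2,3): OLD=1960499455/8388608 → NEW=255, ERR=-178595585/8388608
(3,0): OLD=749867125/4194304 → NEW=255, ERR=-319680395/4194304
(3,1): OLD=3633337835/67108864 → NEW=0, ERR=3633337835/67108864
(3,2): OLD=42445585365/1073741824 → NEW=0, ERR=42445585365/1073741824
(3,3): OLD=3313666160723/17179869184 → NEW=255, ERR=-1067200481197/17179869184
(4,0): OLD=152829306449/1073741824 → NEW=255, ERR=-120974858671/1073741824
(4,1): OLD=1471247648531/8589934592 → NEW=255, ERR=-719185672429/8589934592
(4,2): OLD=14695080454547/274877906944 → NEW=0, ERR=14695080454547/274877906944
(4,3): OLD=265850106139125/4398046511104 → NEW=0, ERR=265850106139125/4398046511104
Output grid:
  Row 0: ###.  (1 black, running=1)
  Row 1: .#..  (3 black, running=4)
  Row 2: ####  (0 black, running=4)
  Row 3: #..#  (2 black, running=6)
  Row 4: ##..  (2 black, running=8)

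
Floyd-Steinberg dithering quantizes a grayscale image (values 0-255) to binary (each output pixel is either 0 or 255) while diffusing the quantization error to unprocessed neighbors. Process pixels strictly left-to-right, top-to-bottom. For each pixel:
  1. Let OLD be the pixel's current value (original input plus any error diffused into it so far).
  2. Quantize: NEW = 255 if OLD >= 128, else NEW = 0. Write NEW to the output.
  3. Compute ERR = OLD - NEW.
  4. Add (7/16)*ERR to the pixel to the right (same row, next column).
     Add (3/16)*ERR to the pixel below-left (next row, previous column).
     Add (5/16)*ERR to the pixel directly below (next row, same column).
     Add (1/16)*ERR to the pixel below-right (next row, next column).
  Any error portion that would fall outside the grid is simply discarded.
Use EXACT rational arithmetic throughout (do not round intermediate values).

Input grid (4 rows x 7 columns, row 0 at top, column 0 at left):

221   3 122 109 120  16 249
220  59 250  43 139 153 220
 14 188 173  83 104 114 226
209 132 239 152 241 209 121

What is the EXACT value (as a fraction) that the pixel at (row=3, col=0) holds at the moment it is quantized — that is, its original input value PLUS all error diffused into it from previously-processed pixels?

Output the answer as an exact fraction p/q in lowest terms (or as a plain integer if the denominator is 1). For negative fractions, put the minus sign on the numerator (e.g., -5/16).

Answer: 1710980887/8388608

Derivation:
(0,0): OLD=221 → NEW=255, ERR=-34
(0,1): OLD=-95/8 → NEW=0, ERR=-95/8
(0,2): OLD=14951/128 → NEW=0, ERR=14951/128
(0,3): OLD=327889/2048 → NEW=255, ERR=-194351/2048
(0,4): OLD=2571703/32768 → NEW=0, ERR=2571703/32768
(0,5): OLD=26390529/524288 → NEW=0, ERR=26390529/524288
(0,6): OLD=2273497095/8388608 → NEW=255, ERR=134402055/8388608
(1,0): OLD=26515/128 → NEW=255, ERR=-6125/128
(1,1): OLD=55429/1024 → NEW=0, ERR=55429/1024
(1,2): OLD=9556713/32768 → NEW=255, ERR=1200873/32768
(1,3): OLD=6736245/131072 → NEW=0, ERR=6736245/131072
(1,4): OLD=1589785343/8388608 → NEW=255, ERR=-549309697/8388608
(1,5): OLD=9931474479/67108864 → NEW=255, ERR=-7181285841/67108864
(1,6): OLD=194708270305/1073741824 → NEW=255, ERR=-79095894815/1073741824
(2,0): OLD=150663/16384 → NEW=0, ERR=150663/16384
(2,1): OLD=111578685/524288 → NEW=255, ERR=-22114755/524288
(2,2): OLD=1501710327/8388608 → NEW=255, ERR=-637384713/8388608
(2,3): OLD=3746735615/67108864 → NEW=0, ERR=3746735615/67108864
(2,4): OLD=48914505519/536870912 → NEW=0, ERR=48914505519/536870912
(2,5): OLD=1761205971301/17179869184 → NEW=0, ERR=1761205971301/17179869184
(2,6): OLD=66284768007955/274877906944 → NEW=255, ERR=-3809098262765/274877906944
(3,0): OLD=1710980887/8388608 → NEW=255, ERR=-428114153/8388608
Target (3,0): original=209, with diffused error = 1710980887/8388608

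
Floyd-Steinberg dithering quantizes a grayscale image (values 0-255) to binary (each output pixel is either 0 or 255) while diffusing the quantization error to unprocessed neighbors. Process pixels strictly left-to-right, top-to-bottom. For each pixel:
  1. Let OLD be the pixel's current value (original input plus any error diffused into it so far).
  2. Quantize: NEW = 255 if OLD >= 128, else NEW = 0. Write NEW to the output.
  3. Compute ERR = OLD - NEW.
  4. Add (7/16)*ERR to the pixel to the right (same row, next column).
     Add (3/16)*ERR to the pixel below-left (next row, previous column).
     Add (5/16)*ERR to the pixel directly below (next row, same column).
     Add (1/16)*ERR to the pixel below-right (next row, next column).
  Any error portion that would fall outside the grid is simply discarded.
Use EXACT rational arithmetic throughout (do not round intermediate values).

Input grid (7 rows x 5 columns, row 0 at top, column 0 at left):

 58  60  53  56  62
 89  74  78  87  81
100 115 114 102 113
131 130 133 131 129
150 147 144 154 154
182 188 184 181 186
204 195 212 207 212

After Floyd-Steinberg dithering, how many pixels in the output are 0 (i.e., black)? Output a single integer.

Answer: 17

Derivation:
(0,0): OLD=58 → NEW=0, ERR=58
(0,1): OLD=683/8 → NEW=0, ERR=683/8
(0,2): OLD=11565/128 → NEW=0, ERR=11565/128
(0,3): OLD=195643/2048 → NEW=0, ERR=195643/2048
(0,4): OLD=3401117/32768 → NEW=0, ERR=3401117/32768
(1,0): OLD=15761/128 → NEW=0, ERR=15761/128
(1,1): OLD=179319/1024 → NEW=255, ERR=-81801/1024
(1,2): OLD=3097667/32768 → NEW=0, ERR=3097667/32768
(1,3): OLD=24028039/131072 → NEW=255, ERR=-9395321/131072
(1,4): OLD=184645557/2097152 → NEW=0, ERR=184645557/2097152
(2,0): OLD=2023437/16384 → NEW=0, ERR=2023437/16384
(2,1): OLD=88860895/524288 → NEW=255, ERR=-44832545/524288
(2,2): OLD=735660893/8388608 → NEW=0, ERR=735660893/8388608
(2,3): OLD=18842081223/134217728 → NEW=255, ERR=-15383439417/134217728
(2,4): OLD=184447345841/2147483648 → NEW=0, ERR=184447345841/2147483648
(3,0): OLD=1288159933/8388608 → NEW=255, ERR=-850935107/8388608
(3,1): OLD=5574068857/67108864 → NEW=0, ERR=5574068857/67108864
(3,2): OLD=364877710851/2147483648 → NEW=255, ERR=-182730619389/2147483648
(3,3): OLD=341625932907/4294967296 → NEW=0, ERR=341625932907/4294967296
(3,4): OLD=12608397426359/68719476736 → NEW=255, ERR=-4915069141321/68719476736
(4,0): OLD=143746075891/1073741824 → NEW=255, ERR=-130058089229/1073741824
(4,1): OLD=3355888062451/34359738368 → NEW=0, ERR=3355888062451/34359738368
(4,2): OLD=99090549730461/549755813888 → NEW=255, ERR=-41097182810979/549755813888
(4,3): OLD=1120817944848371/8796093022208 → NEW=0, ERR=1120817944848371/8796093022208
(4,4): OLD=27073304480807205/140737488355328 → NEW=255, ERR=-8814755049801435/140737488355328
(5,0): OLD=89313928038329/549755813888 → NEW=255, ERR=-50873804503111/549755813888
(5,1): OLD=688069305765611/4398046511104 → NEW=255, ERR=-433432554565909/4398046511104
(5,2): OLD=20761428647111875/140737488355328 → NEW=255, ERR=-15126630883496765/140737488355328
(5,3): OLD=88597410432851821/562949953421312 → NEW=255, ERR=-54954827689582739/562949953421312
(5,4): OLD=1186092515029012383/9007199254740992 → NEW=255, ERR=-1110743294929940577/9007199254740992
(6,0): OLD=11019973968421289/70368744177664 → NEW=255, ERR=-6924055796883031/70368744177664
(6,1): OLD=214411387178428775/2251799813685248 → NEW=0, ERR=214411387178428775/2251799813685248
(6,2): OLD=7047478807376883165/36028797018963968 → NEW=255, ERR=-2139864432458928675/36028797018963968
(6,3): OLD=69561442793595226047/576460752303423488 → NEW=0, ERR=69561442793595226047/576460752303423488
(6,4): OLD=2030573373436665344249/9223372036854775808 → NEW=255, ERR=-321386495961302486791/9223372036854775808
Output grid:
  Row 0: .....  (5 black, running=5)
  Row 1: .#.#.  (3 black, running=8)
  Row 2: .#.#.  (3 black, running=11)
  Row 3: #.#.#  (2 black, running=13)
  Row 4: #.#.#  (2 black, running=15)
  Row 5: #####  (0 black, running=15)
  Row 6: #.#.#  (2 black, running=17)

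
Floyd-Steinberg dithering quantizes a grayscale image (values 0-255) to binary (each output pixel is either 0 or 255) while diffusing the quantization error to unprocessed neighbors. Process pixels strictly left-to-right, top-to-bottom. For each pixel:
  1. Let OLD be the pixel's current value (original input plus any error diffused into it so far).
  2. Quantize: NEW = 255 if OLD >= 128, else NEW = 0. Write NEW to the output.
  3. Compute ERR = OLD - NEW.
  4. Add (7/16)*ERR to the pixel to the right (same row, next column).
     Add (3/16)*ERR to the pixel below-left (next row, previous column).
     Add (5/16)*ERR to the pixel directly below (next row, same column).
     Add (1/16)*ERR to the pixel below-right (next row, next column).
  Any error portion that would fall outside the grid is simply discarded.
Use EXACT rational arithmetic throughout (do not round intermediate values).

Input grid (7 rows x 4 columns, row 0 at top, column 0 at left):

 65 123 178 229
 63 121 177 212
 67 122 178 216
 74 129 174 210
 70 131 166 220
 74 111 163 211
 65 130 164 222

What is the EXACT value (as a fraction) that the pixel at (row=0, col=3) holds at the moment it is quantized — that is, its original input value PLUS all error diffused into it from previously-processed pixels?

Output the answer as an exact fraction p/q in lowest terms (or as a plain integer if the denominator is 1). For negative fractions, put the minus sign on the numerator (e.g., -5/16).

Answer: 718807/4096

Derivation:
(0,0): OLD=65 → NEW=0, ERR=65
(0,1): OLD=2423/16 → NEW=255, ERR=-1657/16
(0,2): OLD=33969/256 → NEW=255, ERR=-31311/256
(0,3): OLD=718807/4096 → NEW=255, ERR=-325673/4096
Target (0,3): original=229, with diffused error = 718807/4096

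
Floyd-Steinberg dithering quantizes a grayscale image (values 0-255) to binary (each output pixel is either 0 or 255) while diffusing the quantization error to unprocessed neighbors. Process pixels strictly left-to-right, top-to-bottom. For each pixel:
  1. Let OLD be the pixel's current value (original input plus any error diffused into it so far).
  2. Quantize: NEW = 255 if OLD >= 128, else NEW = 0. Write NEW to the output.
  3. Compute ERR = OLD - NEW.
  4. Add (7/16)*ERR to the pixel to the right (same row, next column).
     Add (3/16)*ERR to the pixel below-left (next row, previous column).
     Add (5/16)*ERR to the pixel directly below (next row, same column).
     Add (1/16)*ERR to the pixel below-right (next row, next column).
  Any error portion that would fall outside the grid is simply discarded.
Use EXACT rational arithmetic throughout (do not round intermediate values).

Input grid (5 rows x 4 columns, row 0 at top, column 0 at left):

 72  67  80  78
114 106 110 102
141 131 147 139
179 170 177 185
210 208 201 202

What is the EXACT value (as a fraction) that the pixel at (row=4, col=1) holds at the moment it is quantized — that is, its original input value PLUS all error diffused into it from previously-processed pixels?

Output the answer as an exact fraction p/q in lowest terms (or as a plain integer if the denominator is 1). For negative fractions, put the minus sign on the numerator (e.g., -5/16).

(0,0): OLD=72 → NEW=0, ERR=72
(0,1): OLD=197/2 → NEW=0, ERR=197/2
(0,2): OLD=3939/32 → NEW=0, ERR=3939/32
(0,3): OLD=67509/512 → NEW=255, ERR=-63051/512
(1,0): OLD=4959/32 → NEW=255, ERR=-3201/32
(1,1): OLD=30873/256 → NEW=0, ERR=30873/256
(1,2): OLD=1509741/8192 → NEW=255, ERR=-579219/8192
(1,3): OLD=5279115/131072 → NEW=0, ERR=5279115/131072
(2,0): OLD=542115/4096 → NEW=255, ERR=-502365/4096
(2,1): OLD=12519889/131072 → NEW=0, ERR=12519889/131072
(2,2): OLD=47653421/262144 → NEW=255, ERR=-19193299/262144
(2,3): OLD=482911305/4194304 → NEW=0, ERR=482911305/4194304
(3,0): OLD=332571475/2097152 → NEW=255, ERR=-202202285/2097152
(3,1): OLD=4572578509/33554432 → NEW=255, ERR=-3983801651/33554432
(3,2): OLD=69650791411/536870912 → NEW=255, ERR=-67251291149/536870912
(3,3): OLD=1388134220325/8589934592 → NEW=255, ERR=-802299100635/8589934592
(4,0): OLD=84615303767/536870912 → NEW=255, ERR=-52286778793/536870912
(4,1): OLD=424238576549/4294967296 → NEW=0, ERR=424238576549/4294967296
Target (4,1): original=208, with diffused error = 424238576549/4294967296

Answer: 424238576549/4294967296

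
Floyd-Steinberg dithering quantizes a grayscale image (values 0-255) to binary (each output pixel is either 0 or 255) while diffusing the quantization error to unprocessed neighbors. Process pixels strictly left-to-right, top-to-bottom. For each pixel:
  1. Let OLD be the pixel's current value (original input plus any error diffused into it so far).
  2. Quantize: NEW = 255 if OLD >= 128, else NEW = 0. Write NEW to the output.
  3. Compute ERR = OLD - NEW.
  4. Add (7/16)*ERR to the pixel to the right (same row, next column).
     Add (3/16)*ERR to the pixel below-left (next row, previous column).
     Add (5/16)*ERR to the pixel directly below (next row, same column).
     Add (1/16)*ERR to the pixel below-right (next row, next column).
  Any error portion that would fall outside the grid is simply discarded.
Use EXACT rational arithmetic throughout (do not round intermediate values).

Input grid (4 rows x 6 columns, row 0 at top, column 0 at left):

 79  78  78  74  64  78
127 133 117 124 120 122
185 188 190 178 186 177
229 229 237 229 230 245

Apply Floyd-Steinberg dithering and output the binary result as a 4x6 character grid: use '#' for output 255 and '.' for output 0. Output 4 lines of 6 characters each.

(0,0): OLD=79 → NEW=0, ERR=79
(0,1): OLD=1801/16 → NEW=0, ERR=1801/16
(0,2): OLD=32575/256 → NEW=0, ERR=32575/256
(0,3): OLD=531129/4096 → NEW=255, ERR=-513351/4096
(0,4): OLD=600847/65536 → NEW=0, ERR=600847/65536
(0,5): OLD=85994857/1048576 → NEW=0, ERR=85994857/1048576
(1,0): OLD=44235/256 → NEW=255, ERR=-21045/256
(1,1): OLD=329741/2048 → NEW=255, ERR=-192499/2048
(1,2): OLD=6499729/65536 → NEW=0, ERR=6499729/65536
(1,3): OLD=36148797/262144 → NEW=255, ERR=-30697923/262144
(1,4): OLD=1328358551/16777216 → NEW=0, ERR=1328358551/16777216
(1,5): OLD=49081040881/268435456 → NEW=255, ERR=-19370000399/268435456
(2,0): OLD=4642783/32768 → NEW=255, ERR=-3713057/32768
(2,1): OLD=128461317/1048576 → NEW=0, ERR=128461317/1048576
(2,2): OLD=4139944015/16777216 → NEW=255, ERR=-138246065/16777216
(2,3): OLD=21319729815/134217728 → NEW=255, ERR=-12905790825/134217728
(2,4): OLD=634906855237/4294967296 → NEW=255, ERR=-460309805243/4294967296
(2,5): OLD=7731638502707/68719476736 → NEW=0, ERR=7731638502707/68719476736
(3,0): OLD=3633277295/16777216 → NEW=255, ERR=-644912785/16777216
(3,1): OLD=32459205955/134217728 → NEW=255, ERR=-1766314685/134217728
(3,2): OLD=234392627641/1073741824 → NEW=255, ERR=-39411537479/1073741824
(3,3): OLD=11151990182763/68719476736 → NEW=255, ERR=-6371476384917/68719476736
(3,4): OLD=94024852940171/549755813888 → NEW=255, ERR=-46162879601269/549755813888
(3,5): OLD=2082248518269253/8796093022208 → NEW=255, ERR=-160755202393787/8796093022208
Row 0: ...#..
Row 1: ##.#.#
Row 2: #.###.
Row 3: ######

Answer: ...#..
##.#.#
#.###.
######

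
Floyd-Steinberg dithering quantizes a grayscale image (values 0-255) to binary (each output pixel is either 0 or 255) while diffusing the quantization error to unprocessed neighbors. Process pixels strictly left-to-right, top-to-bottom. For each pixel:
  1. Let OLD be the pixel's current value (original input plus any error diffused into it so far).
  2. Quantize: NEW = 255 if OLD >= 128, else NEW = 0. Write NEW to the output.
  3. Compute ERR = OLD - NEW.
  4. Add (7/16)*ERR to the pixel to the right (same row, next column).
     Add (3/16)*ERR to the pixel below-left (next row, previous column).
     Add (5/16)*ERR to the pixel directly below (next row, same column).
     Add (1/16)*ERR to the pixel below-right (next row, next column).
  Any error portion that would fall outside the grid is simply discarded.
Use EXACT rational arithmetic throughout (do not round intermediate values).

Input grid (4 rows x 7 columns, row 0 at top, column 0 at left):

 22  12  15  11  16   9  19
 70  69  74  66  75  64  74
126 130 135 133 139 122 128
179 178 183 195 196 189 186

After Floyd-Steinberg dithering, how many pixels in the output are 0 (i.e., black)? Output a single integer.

(0,0): OLD=22 → NEW=0, ERR=22
(0,1): OLD=173/8 → NEW=0, ERR=173/8
(0,2): OLD=3131/128 → NEW=0, ERR=3131/128
(0,3): OLD=44445/2048 → NEW=0, ERR=44445/2048
(0,4): OLD=835403/32768 → NEW=0, ERR=835403/32768
(0,5): OLD=10566413/524288 → NEW=0, ERR=10566413/524288
(0,6): OLD=233348443/8388608 → NEW=0, ERR=233348443/8388608
(1,0): OLD=10359/128 → NEW=0, ERR=10359/128
(1,1): OLD=119937/1024 → NEW=0, ERR=119937/1024
(1,2): OLD=4532053/32768 → NEW=255, ERR=-3823787/32768
(1,3): OLD=3674961/131072 → NEW=0, ERR=3674961/131072
(1,4): OLD=841953907/8388608 → NEW=0, ERR=841953907/8388608
(1,5): OLD=8121416739/67108864 → NEW=0, ERR=8121416739/67108864
(1,6): OLD=146993250733/1073741824 → NEW=255, ERR=-126810914387/1073741824
(2,0): OLD=2838555/16384 → NEW=255, ERR=-1339365/16384
(2,1): OLD=59776793/524288 → NEW=0, ERR=59776793/524288
(2,2): OLD=1350503947/8388608 → NEW=255, ERR=-788591093/8388608
(2,3): OLD=7526889971/67108864 → NEW=0, ERR=7526889971/67108864
(2,4): OLD=130931164931/536870912 → NEW=255, ERR=-5970917629/536870912
(2,5): OLD=2389401889697/17179869184 → NEW=255, ERR=-1991464752223/17179869184
(2,6): OLD=13178328357495/274877906944 → NEW=0, ERR=13178328357495/274877906944
(3,0): OLD=1466592811/8388608 → NEW=255, ERR=-672502229/8388608
(3,1): OLD=10456927631/67108864 → NEW=255, ERR=-6655832689/67108864
(3,2): OLD=74296190333/536870912 → NEW=255, ERR=-62605892227/536870912
(3,3): OLD=367372253963/2147483648 → NEW=255, ERR=-180236076277/2147483648
(3,4): OLD=38779992244779/274877906944 → NEW=255, ERR=-31313874025941/274877906944
(3,5): OLD=244597183742833/2199023255552 → NEW=0, ERR=244597183742833/2199023255552
(3,6): OLD=8528699140737839/35184372088832 → NEW=255, ERR=-443315741914321/35184372088832
Output grid:
  Row 0: .......  (7 black, running=7)
  Row 1: ..#...#  (5 black, running=12)
  Row 2: #.#.##.  (3 black, running=15)
  Row 3: #####.#  (1 black, running=16)

Answer: 16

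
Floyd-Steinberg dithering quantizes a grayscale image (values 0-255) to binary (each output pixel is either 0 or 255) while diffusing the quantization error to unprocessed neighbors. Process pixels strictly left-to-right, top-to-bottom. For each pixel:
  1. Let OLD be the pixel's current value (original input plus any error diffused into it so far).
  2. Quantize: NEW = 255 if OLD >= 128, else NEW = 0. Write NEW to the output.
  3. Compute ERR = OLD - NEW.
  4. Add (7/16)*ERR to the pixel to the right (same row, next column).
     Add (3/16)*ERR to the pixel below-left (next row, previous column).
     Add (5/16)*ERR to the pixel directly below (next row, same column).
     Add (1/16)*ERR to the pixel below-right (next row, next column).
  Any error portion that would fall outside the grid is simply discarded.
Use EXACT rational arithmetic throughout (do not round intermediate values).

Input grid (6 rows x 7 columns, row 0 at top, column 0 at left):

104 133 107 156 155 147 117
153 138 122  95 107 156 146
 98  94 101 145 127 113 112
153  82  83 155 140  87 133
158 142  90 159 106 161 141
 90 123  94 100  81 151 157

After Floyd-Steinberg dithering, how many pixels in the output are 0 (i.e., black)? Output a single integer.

Answer: 22

Derivation:
(0,0): OLD=104 → NEW=0, ERR=104
(0,1): OLD=357/2 → NEW=255, ERR=-153/2
(0,2): OLD=2353/32 → NEW=0, ERR=2353/32
(0,3): OLD=96343/512 → NEW=255, ERR=-34217/512
(0,4): OLD=1030241/8192 → NEW=0, ERR=1030241/8192
(0,5): OLD=26479271/131072 → NEW=255, ERR=-6944089/131072
(0,6): OLD=196758161/2097152 → NEW=0, ERR=196758161/2097152
(1,0): OLD=5477/32 → NEW=255, ERR=-2683/32
(1,1): OLD=25011/256 → NEW=0, ERR=25011/256
(1,2): OLD=1395999/8192 → NEW=255, ERR=-692961/8192
(1,3): OLD=2139211/32768 → NEW=0, ERR=2139211/32768
(1,4): OLD=337120633/2097152 → NEW=255, ERR=-197653127/2097152
(1,5): OLD=2074704281/16777216 → NEW=0, ERR=2074704281/16777216
(1,6): OLD=60695989591/268435456 → NEW=255, ERR=-7755051689/268435456
(2,0): OLD=369121/4096 → NEW=0, ERR=369121/4096
(2,1): OLD=18724491/131072 → NEW=255, ERR=-14698869/131072
(2,2): OLD=91959553/2097152 → NEW=0, ERR=91959553/2097152
(2,3): OLD=2711649817/16777216 → NEW=255, ERR=-1566540263/16777216
(2,4): OLD=11269392433/134217728 → NEW=0, ERR=11269392433/134217728
(2,5): OLD=760514385667/4294967296 → NEW=255, ERR=-334702274813/4294967296
(2,6): OLD=5264385631557/68719476736 → NEW=0, ERR=5264385631557/68719476736
(3,0): OLD=335827009/2097152 → NEW=255, ERR=-198946751/2097152
(3,1): OLD=323897629/16777216 → NEW=0, ERR=323897629/16777216
(3,2): OLD=10822366175/134217728 → NEW=0, ERR=10822366175/134217728
(3,3): OLD=96412126709/536870912 → NEW=255, ERR=-40489955851/536870912
(3,4): OLD=7751250872897/68719476736 → NEW=0, ERR=7751250872897/68719476736
(3,5): OLD=72351585781059/549755813888 → NEW=255, ERR=-67836146760381/549755813888
(3,6): OLD=862760878717213/8796093022208 → NEW=0, ERR=862760878717213/8796093022208
(4,0): OLD=35426624895/268435456 → NEW=255, ERR=-33024416385/268435456
(4,1): OLD=444095264579/4294967296 → NEW=0, ERR=444095264579/4294967296
(4,2): OLD=10136157198893/68719476736 → NEW=255, ERR=-7387309368787/68719476736
(4,3): OLD=62996207795263/549755813888 → NEW=0, ERR=62996207795263/549755813888
(4,4): OLD=719219597382101/4398046511104 → NEW=255, ERR=-402282262949419/4398046511104
(4,5): OLD=15180334950967917/140737488355328 → NEW=0, ERR=15180334950967917/140737488355328
(4,6): OLD=475420935113114891/2251799813685248 → NEW=255, ERR=-98788017376623349/2251799813685248
(5,0): OLD=4875085389177/68719476736 → NEW=0, ERR=4875085389177/68719476736
(5,1): OLD=87138485203043/549755813888 → NEW=255, ERR=-53049247338397/549755813888
(5,2): OLD=202914227609597/4398046511104 → NEW=0, ERR=202914227609597/4398046511104
(5,3): OLD=4648743867196737/35184372088832 → NEW=255, ERR=-4323271015455423/35184372088832
(5,4): OLD=58647068452337283/2251799813685248 → NEW=0, ERR=58647068452337283/2251799813685248
(5,5): OLD=3281486027173690467/18014398509481984 → NEW=255, ERR=-1312185592744215453/18014398509481984
(5,6): OLD=34058432085268195053/288230376151711744 → NEW=0, ERR=34058432085268195053/288230376151711744
Output grid:
  Row 0: .#.#.#.  (4 black, running=4)
  Row 1: #.#.#.#  (3 black, running=7)
  Row 2: .#.#.#.  (4 black, running=11)
  Row 3: #..#.#.  (4 black, running=15)
  Row 4: #.#.#.#  (3 black, running=18)
  Row 5: .#.#.#.  (4 black, running=22)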